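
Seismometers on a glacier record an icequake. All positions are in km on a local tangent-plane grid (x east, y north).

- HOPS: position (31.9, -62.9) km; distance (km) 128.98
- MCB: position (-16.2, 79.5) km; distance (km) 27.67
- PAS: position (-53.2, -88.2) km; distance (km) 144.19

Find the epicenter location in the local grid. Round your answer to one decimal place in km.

Circle about each station: (x − 31.9)² + (y + 62.9)² = 128.98²; (x + 16.2)² + (y − 79.5)² = 27.67²; (x + 53.2)² + (y + 88.2)² = 144.19².
Subtracting pairs of circle equations eliminates x²+y² and gives linear equations (the radical axes):
-96.2 x + 284.8 y = 17478.88
-170.2 x − 50.6 y = 1480.54
Solving the 2×2 system: x ≈ -24.5, y ≈ 53.1 km.

(-24.5, 53.1)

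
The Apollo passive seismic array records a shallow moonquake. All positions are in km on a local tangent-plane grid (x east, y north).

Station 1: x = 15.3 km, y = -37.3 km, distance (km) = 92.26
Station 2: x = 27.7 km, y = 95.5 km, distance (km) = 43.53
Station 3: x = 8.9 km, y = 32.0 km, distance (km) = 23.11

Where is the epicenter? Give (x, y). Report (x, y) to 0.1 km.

Circle about each station: (x − 15.3)² + (y + 37.3)² = 92.26²; (x − 27.7)² + (y − 95.5)² = 43.53²; (x − 8.9)² + (y − 32.0)² = 23.11².
Subtracting the Station 1 equation from the Station 2 and Station 3 equations removes the quadratic terms:
24.8 x + 265.6 y = 14879.21
-12.8 x + 138.6 y = 7455.67
Solving the 2×2 system: x ≈ 12.0, y ≈ 54.9 km.

(12.0, 54.9)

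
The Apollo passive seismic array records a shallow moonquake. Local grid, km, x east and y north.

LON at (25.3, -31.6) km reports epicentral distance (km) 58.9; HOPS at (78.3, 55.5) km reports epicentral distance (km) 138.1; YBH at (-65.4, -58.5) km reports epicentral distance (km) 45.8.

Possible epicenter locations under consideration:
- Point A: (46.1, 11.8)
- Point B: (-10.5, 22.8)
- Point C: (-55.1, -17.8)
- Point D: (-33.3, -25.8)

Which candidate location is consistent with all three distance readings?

For each candidate, compare |candidate − station| to the reported distance:
Point A: residuals LON 10.8, HOPS 83.8, YBH 86.0 → max 86.0 km
Point B: residuals LON 6.2, HOPS 43.5, YBH 52.3 → max 52.3 km
Point C: residuals LON 22.7, HOPS 14.1, YBH 3.8 → max 22.7 km
Point D: residuals LON 0.0, HOPS 0.0, YBH 0.0 → max 0.0 km
Only Point D has all residuals ≈ 0.

Point D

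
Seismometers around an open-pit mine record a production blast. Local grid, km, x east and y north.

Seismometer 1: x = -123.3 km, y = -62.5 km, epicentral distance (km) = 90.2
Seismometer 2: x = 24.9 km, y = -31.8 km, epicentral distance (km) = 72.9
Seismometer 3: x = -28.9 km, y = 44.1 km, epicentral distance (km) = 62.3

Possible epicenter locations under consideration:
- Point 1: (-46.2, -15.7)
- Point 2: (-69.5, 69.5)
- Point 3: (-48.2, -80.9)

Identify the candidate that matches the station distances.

For each candidate, compare |candidate − station| to the reported distance:
Point 1: residuals Seismometer 1 0.0, Seismometer 2 0.0, Seismometer 3 0.0 → max 0.0 km
Point 2: residuals Seismometer 1 52.3, Seismometer 2 65.6, Seismometer 3 14.4 → max 65.6 km
Point 3: residuals Seismometer 1 12.9, Seismometer 2 15.2, Seismometer 3 64.2 → max 64.2 km
Only Point 1 has all residuals ≈ 0.

Point 1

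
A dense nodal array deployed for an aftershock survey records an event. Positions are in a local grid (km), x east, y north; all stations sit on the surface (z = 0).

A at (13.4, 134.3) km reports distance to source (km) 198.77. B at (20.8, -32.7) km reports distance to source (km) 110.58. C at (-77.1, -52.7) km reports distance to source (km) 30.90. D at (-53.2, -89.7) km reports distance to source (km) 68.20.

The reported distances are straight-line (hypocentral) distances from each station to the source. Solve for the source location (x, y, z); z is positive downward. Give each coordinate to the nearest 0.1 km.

(-87.2, -35.5, 23.6)

Each station gives a sphere (x−x_i)² + (y−y_i)² + z² = d_i² (stations at z=0).
Subtracting the A sphere from B and C: z² cancels, leaving linear equations in x and y:
14.8 x − 334.0 y = 10567.46
-181.0 x − 374.0 y = 29060.35
Solving: x ≈ -87.195, y ≈ -35.503 km (keep extra digits for the depth step; rounded: -87.2, -35.5).
Then from the A sphere: z² = 198.77² − (x − 13.4)² − (y − 134.3)² with x = -87.195, y = -35.503, so z ≈ 23.603 ≈ 23.6 km.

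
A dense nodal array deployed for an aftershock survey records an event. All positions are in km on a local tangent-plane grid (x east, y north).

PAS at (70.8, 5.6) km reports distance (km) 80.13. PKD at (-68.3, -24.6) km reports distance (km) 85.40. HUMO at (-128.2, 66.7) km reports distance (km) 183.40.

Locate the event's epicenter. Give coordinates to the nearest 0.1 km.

x ≈ 13.2 km, y ≈ -50.1 km

Circle about each station: (x − 70.8)² + (y − 5.6)² = 80.13²; (x + 68.3)² + (y + 24.6)² = 85.40²; (x + 128.2)² + (y − 66.7)² = 183.40².
Subtracting the PAS equation from the PKD and HUMO equations removes the quadratic terms:
-278.2 x − 60.4 y = -646.29
-398.0 x + 122.2 y = -11374.61
Solving the 2×2 system: x ≈ 13.2, y ≈ -50.1 km.
Check against PAS (with the unrounded x, y): √((x − 70.8)²+(y − 5.6)²) = 80.12 ≈ 80.13 km. ✓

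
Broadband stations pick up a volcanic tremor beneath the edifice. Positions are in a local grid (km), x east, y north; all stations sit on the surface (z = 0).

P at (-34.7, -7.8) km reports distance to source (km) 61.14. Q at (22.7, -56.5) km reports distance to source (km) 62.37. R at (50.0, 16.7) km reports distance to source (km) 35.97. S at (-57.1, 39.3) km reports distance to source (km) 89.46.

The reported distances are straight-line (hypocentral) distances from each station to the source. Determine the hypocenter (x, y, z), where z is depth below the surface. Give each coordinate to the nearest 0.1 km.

x ≈ 22.5 km, y ≈ 3.0 km, depth ≈ 18.7 km

Each station gives a sphere (x−x_i)² + (y−y_i)² + z² = d_i² (stations at z=0).
Subtracting the P sphere from Q and R: z² cancels, leaving linear equations in x and y:
114.8 x − 97.4 y = 2290.69
169.4 x + 49.0 y = 3958.22
Solving: x ≈ 22.499, y ≈ 2.999 km (keep extra digits for the depth step; rounded: 22.5, 3.0).
Then from the P sphere: z² = 61.14² − (x + 34.7)² − (y + 7.8)² with x = 22.499, y = 2.999, so z ≈ 18.702 ≈ 18.7 km.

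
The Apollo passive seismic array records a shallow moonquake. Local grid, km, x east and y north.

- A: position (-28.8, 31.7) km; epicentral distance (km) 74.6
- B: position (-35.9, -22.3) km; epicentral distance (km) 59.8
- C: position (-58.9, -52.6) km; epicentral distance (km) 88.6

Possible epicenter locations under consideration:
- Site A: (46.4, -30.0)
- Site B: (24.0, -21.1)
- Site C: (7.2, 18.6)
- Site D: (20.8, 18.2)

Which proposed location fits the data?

For each candidate, compare |candidate − station| to the reported distance:
Site A: residuals A 22.7, B 22.9, C 19.1 → max 22.9 km
Site B: residuals A 0.1, B 0.1, C 0.1 → max 0.1 km
Site C: residuals A 36.3, B 0.4, C 8.6 → max 36.3 km
Site D: residuals A 23.2, B 9.9, C 18.0 → max 23.2 km
Only Site B has all residuals ≈ 0.

Site B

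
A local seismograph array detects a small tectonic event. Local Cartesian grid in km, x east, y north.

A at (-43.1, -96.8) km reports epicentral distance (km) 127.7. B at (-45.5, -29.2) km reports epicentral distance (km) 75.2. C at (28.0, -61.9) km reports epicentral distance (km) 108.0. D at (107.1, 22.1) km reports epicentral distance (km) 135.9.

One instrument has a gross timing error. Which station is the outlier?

B

Solve using three stations at a time. Using A, C, D (subtract circle equations pairwise → linear system) gives (x, y) ≈ (-28.7, 30.2).
Distances from that point to each station vs reported:
  A: calculated 127.8 vs reported 127.7 → residual 0.1 km
  B: calculated 61.7 vs reported 75.2 → residual 13.5 km
  C: calculated 108.1 vs reported 108.0 → residual 0.1 km
  D: calculated 136.0 vs reported 135.9 → residual 0.1 km
A, C, D are mutually consistent (residuals ≈ 0); B is off by 13.5 km.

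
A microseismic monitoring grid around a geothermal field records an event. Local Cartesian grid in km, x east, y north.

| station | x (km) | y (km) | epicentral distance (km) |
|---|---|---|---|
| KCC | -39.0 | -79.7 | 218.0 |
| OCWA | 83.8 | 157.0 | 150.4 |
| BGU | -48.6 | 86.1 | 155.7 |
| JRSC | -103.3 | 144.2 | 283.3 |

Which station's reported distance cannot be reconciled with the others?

BGU

Solve using three stations at a time. Using KCC, OCWA, JRSC (subtract circle equations pairwise → linear system) gives (x, y) ≈ (153.0, 23.5).
Distances from that point to each station vs reported:
  KCC: calculated 218.0 vs reported 218.0 → residual 0.0 km
  OCWA: calculated 150.3 vs reported 150.4 → residual 0.1 km
  BGU: calculated 211.1 vs reported 155.7 → residual 55.4 km
  JRSC: calculated 283.3 vs reported 283.3 → residual 0.0 km
KCC, OCWA, JRSC are mutually consistent (residuals ≈ 0); BGU is off by 55.4 km.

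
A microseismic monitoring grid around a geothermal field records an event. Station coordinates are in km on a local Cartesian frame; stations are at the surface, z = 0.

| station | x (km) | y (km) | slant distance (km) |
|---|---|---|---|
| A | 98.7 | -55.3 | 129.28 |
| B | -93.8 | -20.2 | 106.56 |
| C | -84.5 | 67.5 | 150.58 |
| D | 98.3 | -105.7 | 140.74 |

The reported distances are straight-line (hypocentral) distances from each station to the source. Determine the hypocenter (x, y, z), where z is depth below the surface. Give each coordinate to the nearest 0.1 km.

Each station gives a sphere (x−x_i)² + (y−y_i)² + z² = d_i² (stations at z=0).
Subtracting the A sphere from B and C: z² cancels, leaving linear equations in x and y:
-385.0 x + 70.2 y = 1764.98
-366.4 x + 245.6 y = -7064.30
Solving: x ≈ -13.502, y ≈ -48.906 km (keep extra digits for the depth step; rounded: -13.5, -48.9).
Then from the A sphere: z² = 129.28² − (x − 98.7)² − (y + 55.3)² with x = -13.502, y = -48.906, so z ≈ 63.900 ≈ 63.9 km.

(-13.5, -48.9, 63.9)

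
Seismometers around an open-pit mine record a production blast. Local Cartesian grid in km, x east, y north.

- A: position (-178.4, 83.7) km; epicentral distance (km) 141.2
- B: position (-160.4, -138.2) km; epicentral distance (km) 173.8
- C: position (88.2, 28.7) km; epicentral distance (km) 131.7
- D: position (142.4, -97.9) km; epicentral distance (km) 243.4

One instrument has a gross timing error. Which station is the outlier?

Solve using three stations at a time. Using A, C, D (subtract circle equations pairwise → linear system) gives (x, y) ≈ (-38.4, 65.1).
Distances from that point to each station vs reported:
  A: calculated 141.2 vs reported 141.2 → residual 0.0 km
  B: calculated 237.1 vs reported 173.8 → residual 63.3 km
  C: calculated 131.7 vs reported 131.7 → residual 0.0 km
  D: calculated 243.4 vs reported 243.4 → residual 0.0 km
A, C, D are mutually consistent (residuals ≈ 0); B is off by 63.3 km.

B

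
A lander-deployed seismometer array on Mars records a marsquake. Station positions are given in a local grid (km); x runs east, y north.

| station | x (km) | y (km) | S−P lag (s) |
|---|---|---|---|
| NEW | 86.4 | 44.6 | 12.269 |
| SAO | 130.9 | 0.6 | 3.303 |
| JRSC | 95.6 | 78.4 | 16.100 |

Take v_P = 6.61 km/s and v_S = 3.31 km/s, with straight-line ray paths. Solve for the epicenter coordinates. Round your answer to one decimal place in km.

Distance from S−P lag: d = Δt · v_P v_S / (v_P − v_S) = Δt · (6.61·3.31)/(6.61−3.31) ≈ 6.6300·Δt.
So d_NEW = 81.34, d_SAO = 21.90, d_JRSC = 106.74 km.
Circle about each station: (x − 86.4)² + (y − 44.6)² = 81.34²; (x − 130.9)² + (y − 0.6)² = 21.90²; (x − 95.6)² + (y − 78.4)² = 106.74².
Subtracting the NEW equation from the SAO and JRSC equations removes the quadratic terms:
89.0 x − 88.0 y = 13817.64
18.4 x + 67.6 y = 1054.57
Solving the 2×2 system: x ≈ 134.5, y ≈ -21.0 km.
Check against NEW (with the unrounded x, y): √((x − 86.4)²+(y − 44.6)²) = 81.34 ≈ 81.34 km. ✓

134.5 km east, -21.0 km north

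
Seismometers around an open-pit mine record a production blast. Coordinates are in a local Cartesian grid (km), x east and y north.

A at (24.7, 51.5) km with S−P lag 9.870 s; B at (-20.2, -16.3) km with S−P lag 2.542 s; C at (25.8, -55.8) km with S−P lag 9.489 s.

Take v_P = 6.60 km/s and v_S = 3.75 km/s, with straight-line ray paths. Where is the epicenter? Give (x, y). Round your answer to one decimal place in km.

Distance from S−P lag: d = Δt · v_P v_S / (v_P − v_S) = Δt · (6.60·3.75)/(6.60−3.75) ≈ 8.6842·Δt.
So d_A = 85.71, d_B = 22.08, d_C = 82.40 km.
Circle about each station: (x − 24.7)² + (y − 51.5)² = 85.71²; (x + 20.2)² + (y + 16.3)² = 22.08²; (x − 25.8)² + (y + 55.8)² = 82.40².
Subtracting pairs of circle equations eliminates x²+y² and gives linear equations (the radical axes):
-89.8 x − 135.6 y = 4270.07
2.2 x − 214.6 y = 1073.38
Solving the 2×2 system: x ≈ -39.4, y ≈ -5.4 km.

x ≈ -39.4 km, y ≈ -5.4 km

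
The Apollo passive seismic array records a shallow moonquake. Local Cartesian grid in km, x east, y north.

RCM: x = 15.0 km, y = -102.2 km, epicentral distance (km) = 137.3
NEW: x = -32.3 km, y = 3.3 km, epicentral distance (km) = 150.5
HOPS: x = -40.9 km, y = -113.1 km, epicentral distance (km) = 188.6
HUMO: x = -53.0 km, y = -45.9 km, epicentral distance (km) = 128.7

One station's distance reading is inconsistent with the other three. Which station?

Solve using three stations at a time. Using RCM, NEW, HOPS (subtract circle equations pairwise → linear system) gives (x, y) ≈ (117.7, -10.8).
Distances from that point to each station vs reported:
  RCM: calculated 137.5 vs reported 137.3 → residual 0.2 km
  NEW: calculated 150.7 vs reported 150.5 → residual 0.2 km
  HOPS: calculated 188.7 vs reported 188.6 → residual 0.1 km
  HUMO: calculated 174.3 vs reported 128.7 → residual 45.6 km
RCM, NEW, HOPS are mutually consistent (residuals ≈ 0); HUMO is off by 45.6 km.

HUMO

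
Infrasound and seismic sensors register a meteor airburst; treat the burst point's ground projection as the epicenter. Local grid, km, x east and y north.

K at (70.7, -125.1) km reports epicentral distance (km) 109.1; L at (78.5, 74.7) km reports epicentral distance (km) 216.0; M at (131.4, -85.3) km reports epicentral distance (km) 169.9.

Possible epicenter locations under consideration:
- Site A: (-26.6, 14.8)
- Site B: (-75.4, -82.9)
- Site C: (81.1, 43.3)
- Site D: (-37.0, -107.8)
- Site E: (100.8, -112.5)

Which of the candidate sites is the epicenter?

Site D

For each candidate, compare |candidate − station| to the reported distance:
Site A: residuals K 61.3, L 95.0, M 17.1 → max 95.0 km
Site B: residuals K 43.0, L 4.3, M 36.9 → max 43.0 km
Site C: residuals K 59.6, L 184.5, M 31.8 → max 184.5 km
Site D: residuals K 0.0, L 0.0, M 0.0 → max 0.0 km
Site E: residuals K 76.5, L 27.5, M 129.0 → max 129.0 km
Only Site D has all residuals ≈ 0.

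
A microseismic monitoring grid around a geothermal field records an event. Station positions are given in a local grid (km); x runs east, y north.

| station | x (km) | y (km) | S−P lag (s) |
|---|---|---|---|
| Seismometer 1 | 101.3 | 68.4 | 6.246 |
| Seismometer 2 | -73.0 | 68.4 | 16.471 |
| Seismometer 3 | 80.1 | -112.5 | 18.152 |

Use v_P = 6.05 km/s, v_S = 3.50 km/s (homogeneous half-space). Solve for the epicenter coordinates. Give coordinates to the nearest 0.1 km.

Distance from S−P lag: d = Δt · v_P v_S / (v_P − v_S) = Δt · (6.05·3.50)/(6.05−3.50) ≈ 8.3039·Δt.
So d_Seismometer 1 = 51.87, d_Seismometer 2 = 136.77, d_Seismometer 3 = 150.73 km.
Circle about each station: (x − 101.3)² + (y − 68.4)² = 51.87²; (x + 73.0)² + (y − 68.4)² = 136.77²; (x − 80.1)² + (y + 112.5)² = 150.73².
Subtracting the Seismometer 1 equation from the Seismometer 2 and Seismometer 3 equations removes the quadratic terms:
-348.6 x + 0.0 y = -20948.23
-42.4 x − 361.8 y = -15897.03
Solving the 2×2 system: x ≈ 60.1, y ≈ 36.9 km.
Check against Seismometer 1 (with the unrounded x, y): √((x − 101.3)²+(y − 68.4)²) = 51.87 ≈ 51.87 km. ✓

x ≈ 60.1 km, y ≈ 36.9 km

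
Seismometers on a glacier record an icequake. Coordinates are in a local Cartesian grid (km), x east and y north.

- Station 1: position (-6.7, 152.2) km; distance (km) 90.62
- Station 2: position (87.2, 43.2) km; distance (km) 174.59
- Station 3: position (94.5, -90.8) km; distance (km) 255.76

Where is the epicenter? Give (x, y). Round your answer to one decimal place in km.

Circle about each station: (x + 6.7)² + (y − 152.2)² = 90.62²; (x − 87.2)² + (y − 43.2)² = 174.59²; (x − 94.5)² + (y + 90.8)² = 255.76².
Subtracting pairs of circle equations eliminates x²+y² and gives linear equations (the radical axes):
187.8 x − 218.0 y = -36009.33
202.4 x − 486.0 y = -63236.03
Solving the 2×2 system: x ≈ -78.8, y ≈ 97.3 km.

x ≈ -78.8 km, y ≈ 97.3 km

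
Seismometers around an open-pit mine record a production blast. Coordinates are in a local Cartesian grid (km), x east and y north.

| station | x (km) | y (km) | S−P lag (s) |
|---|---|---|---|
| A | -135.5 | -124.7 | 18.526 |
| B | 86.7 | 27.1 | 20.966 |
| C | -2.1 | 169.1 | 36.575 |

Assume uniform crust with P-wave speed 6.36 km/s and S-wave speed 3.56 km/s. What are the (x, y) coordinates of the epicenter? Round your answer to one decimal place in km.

Distance from S−P lag: d = Δt · v_P v_S / (v_P − v_S) = Δt · (6.36·3.56)/(6.36−3.56) ≈ 8.0863·Δt.
So d_A = 149.81, d_B = 169.54, d_C = 295.76 km.
Circle about each station: (x + 135.5)² + (y + 124.7)² = 149.81²; (x − 86.7)² + (y − 27.1)² = 169.54²; (x + 2.1)² + (y − 169.1)² = 295.76².
Subtracting the A equation from the B and C equations removes the quadratic terms:
444.4 x + 303.6 y = -31959.82
266.8 x + 587.6 y = -70342.06
Solving the 2×2 system: x ≈ 14.3, y ≈ -126.2 km.
Check against A (with the unrounded x, y): √((x + 135.5)²+(y + 124.7)²) = 149.81 ≈ 149.81 km. ✓

x ≈ 14.3 km, y ≈ -126.2 km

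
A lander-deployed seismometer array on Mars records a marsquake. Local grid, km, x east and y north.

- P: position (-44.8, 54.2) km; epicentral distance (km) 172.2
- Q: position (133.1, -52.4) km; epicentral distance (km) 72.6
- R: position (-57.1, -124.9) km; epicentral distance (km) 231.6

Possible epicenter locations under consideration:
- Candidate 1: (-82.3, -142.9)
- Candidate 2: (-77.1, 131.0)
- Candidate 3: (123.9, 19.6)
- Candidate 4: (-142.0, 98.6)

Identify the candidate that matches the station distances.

Candidate 3

For each candidate, compare |candidate − station| to the reported distance:
Candidate 1: residuals P 28.4, Q 161.0, R 200.6 → max 200.6 km
Candidate 2: residuals P 88.9, Q 206.4, R 25.1 → max 206.4 km
Candidate 3: residuals P 0.0, Q 0.0, R 0.0 → max 0.0 km
Candidate 4: residuals P 65.3, Q 241.2, R 7.5 → max 241.2 km
Only Candidate 3 has all residuals ≈ 0.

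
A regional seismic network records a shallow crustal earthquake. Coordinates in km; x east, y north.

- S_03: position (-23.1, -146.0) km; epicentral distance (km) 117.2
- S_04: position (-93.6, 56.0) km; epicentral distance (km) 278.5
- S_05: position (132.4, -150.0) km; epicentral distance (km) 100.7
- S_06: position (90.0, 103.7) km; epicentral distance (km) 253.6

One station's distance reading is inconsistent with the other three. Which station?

S_05

Solve using three stations at a time. Using S_03, S_04, S_06 (subtract circle equations pairwise → linear system) gives (x, y) ≈ (94.0, -149.8).
Distances from that point to each station vs reported:
  S_03: calculated 117.1 vs reported 117.2 → residual 0.1 km
  S_04: calculated 278.5 vs reported 278.5 → residual 0.0 km
  S_05: calculated 38.4 vs reported 100.7 → residual 62.3 km
  S_06: calculated 253.6 vs reported 253.6 → residual 0.0 km
S_03, S_04, S_06 are mutually consistent (residuals ≈ 0); S_05 is off by 62.3 km.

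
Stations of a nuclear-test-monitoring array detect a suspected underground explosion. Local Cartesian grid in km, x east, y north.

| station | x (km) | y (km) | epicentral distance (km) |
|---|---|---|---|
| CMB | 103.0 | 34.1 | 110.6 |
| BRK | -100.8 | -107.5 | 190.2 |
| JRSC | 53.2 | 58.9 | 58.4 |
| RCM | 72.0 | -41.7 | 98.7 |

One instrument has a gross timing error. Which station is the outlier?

RCM

Solve using three stations at a time. Using CMB, BRK, JRSC (subtract circle equations pairwise → linear system) gives (x, y) ≈ (-5.3, 57.0).
Distances from that point to each station vs reported:
  CMB: calculated 110.6 vs reported 110.6 → residual 0.0 km
  BRK: calculated 190.2 vs reported 190.2 → residual 0.0 km
  JRSC: calculated 58.5 vs reported 58.4 → residual 0.1 km
  RCM: calculated 125.3 vs reported 98.7 → residual 26.6 km
CMB, BRK, JRSC are mutually consistent (residuals ≈ 0); RCM is off by 26.6 km.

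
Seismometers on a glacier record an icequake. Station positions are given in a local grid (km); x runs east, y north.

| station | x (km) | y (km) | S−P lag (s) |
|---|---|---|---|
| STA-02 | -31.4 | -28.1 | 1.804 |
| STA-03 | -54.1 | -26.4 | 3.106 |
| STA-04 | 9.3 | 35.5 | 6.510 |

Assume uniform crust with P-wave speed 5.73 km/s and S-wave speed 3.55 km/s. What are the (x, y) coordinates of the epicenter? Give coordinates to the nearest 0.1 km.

Distance from S−P lag: d = Δt · v_P v_S / (v_P − v_S) = Δt · (5.73·3.55)/(5.73−3.55) ≈ 9.3310·Δt.
So d_STA-02 = 16.83, d_STA-03 = 28.98, d_STA-04 = 60.74 km.
Circle about each station: (x + 31.4)² + (y + 28.1)² = 16.83²; (x + 54.1)² + (y + 26.4)² = 28.98²; (x − 9.3)² + (y − 35.5)² = 60.74².
Subtracting the STA-02 equation from the STA-03 and STA-04 equations removes the quadratic terms:
-45.4 x + 3.4 y = 1291.61
81.4 x + 127.2 y = -3834.93
Solving the 2×2 system: x ≈ -29.3, y ≈ -11.4 km.

x ≈ -29.3 km, y ≈ -11.4 km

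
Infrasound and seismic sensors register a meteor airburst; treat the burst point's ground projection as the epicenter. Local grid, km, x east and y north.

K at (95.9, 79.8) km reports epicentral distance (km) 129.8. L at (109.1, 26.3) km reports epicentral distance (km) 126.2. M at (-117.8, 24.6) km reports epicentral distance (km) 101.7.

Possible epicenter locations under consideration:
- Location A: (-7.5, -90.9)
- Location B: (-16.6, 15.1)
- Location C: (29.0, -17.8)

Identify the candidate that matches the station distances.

Location B

For each candidate, compare |candidate − station| to the reported distance:
Location A: residuals K 69.8, L 39.1, M 58.0 → max 69.8 km
Location B: residuals K 0.0, L 0.0, M 0.1 → max 0.1 km
Location C: residuals K 11.5, L 34.8, M 51.1 → max 51.1 km
Only Location B has all residuals ≈ 0.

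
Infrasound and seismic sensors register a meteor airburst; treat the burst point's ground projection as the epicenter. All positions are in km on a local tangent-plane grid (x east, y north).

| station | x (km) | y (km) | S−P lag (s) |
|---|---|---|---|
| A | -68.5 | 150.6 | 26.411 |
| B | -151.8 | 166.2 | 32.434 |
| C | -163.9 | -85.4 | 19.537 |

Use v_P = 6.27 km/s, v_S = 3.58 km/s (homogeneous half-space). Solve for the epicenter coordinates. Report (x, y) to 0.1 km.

Distance from S−P lag: d = Δt · v_P v_S / (v_P − v_S) = Δt · (6.27·3.58)/(6.27−3.58) ≈ 8.3445·Δt.
So d_A = 220.39, d_B = 270.64, d_C = 163.03 km.
Circle about each station: (x + 68.5)² + (y − 150.6)² = 220.39²; (x + 151.8)² + (y − 166.2)² = 270.64²; (x + 163.9)² + (y + 85.4)² = 163.03².
Subtracting pairs of circle equations eliminates x²+y² and gives linear equations (the radical axes):
-166.6 x + 31.2 y = -1381.19
-190.8 x − 472.0 y = 28776.73
Solving the 2×2 system: x ≈ -2.9, y ≈ -59.8 km.
Check against A (with the unrounded x, y): √((x + 68.5)²+(y − 150.6)²) = 220.38 ≈ 220.39 km. ✓

-2.9 km east, -59.8 km north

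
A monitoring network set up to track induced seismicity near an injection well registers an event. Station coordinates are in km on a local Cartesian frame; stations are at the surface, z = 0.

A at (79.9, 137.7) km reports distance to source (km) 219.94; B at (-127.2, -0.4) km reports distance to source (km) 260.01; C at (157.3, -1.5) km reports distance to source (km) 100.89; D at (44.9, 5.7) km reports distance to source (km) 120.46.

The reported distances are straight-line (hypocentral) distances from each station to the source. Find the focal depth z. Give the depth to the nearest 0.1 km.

z ≈ 60.5 km

Each station gives a sphere (x−x_i)² + (y−y_i)² + z² = d_i² (stations at z=0).
Subtracting the A sphere from B and C: z² cancels, leaving linear equations in x and y:
-414.2 x − 276.2 y = -28396.90
154.8 x − 278.4 y = 37595.05
Solving: x ≈ 115.705, y ≈ -70.703 km (keep extra digits for the depth step; rounded: 115.7, -70.7).
Then from the A sphere: z² = 219.94² − (x − 79.9)² − (y − 137.7)² with x = 115.705, y = -70.703, so z ≈ 60.496 ≈ 60.5 km.
Check against D (with the unrounded solution): distance 120.46 ≈ 120.46 km. ✓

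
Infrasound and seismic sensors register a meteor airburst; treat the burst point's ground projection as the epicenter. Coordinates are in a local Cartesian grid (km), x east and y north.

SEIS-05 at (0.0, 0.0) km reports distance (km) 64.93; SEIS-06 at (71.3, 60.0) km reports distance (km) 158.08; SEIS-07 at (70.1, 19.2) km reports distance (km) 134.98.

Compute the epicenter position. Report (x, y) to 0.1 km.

Circle about each station: x² + y² = 64.93²; (x − 71.3)² + (y − 60.0)² = 158.08²; (x − 70.1)² + (y − 19.2)² = 134.98².
Subtracting the SEIS-05 equation from the SEIS-06 and SEIS-07 equations removes the quadratic terms:
142.6 x + 120.0 y = -12089.69
140.2 x + 38.4 y = -8721.05
Solving the 2×2 system: x ≈ -51.3, y ≈ -39.8 km.

x ≈ -51.3 km, y ≈ -39.8 km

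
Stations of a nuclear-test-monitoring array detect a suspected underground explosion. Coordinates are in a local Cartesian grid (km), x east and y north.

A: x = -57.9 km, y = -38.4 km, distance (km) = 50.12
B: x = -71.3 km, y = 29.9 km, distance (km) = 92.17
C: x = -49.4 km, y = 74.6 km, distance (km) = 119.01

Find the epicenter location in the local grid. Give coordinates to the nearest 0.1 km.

Circle about each station: (x + 57.9)² + (y + 38.4)² = 50.12²; (x + 71.3)² + (y − 29.9)² = 92.17²; (x + 49.4)² + (y − 74.6)² = 119.01².
Subtracting pairs of circle equations eliminates x²+y² and gives linear equations (the radical axes):
-26.8 x + 136.6 y = -4832.56
17.0 x + 226.0 y = -8472.82
Solving the 2×2 system: x ≈ -7.8, y ≈ -36.9 km.

-7.8 km east, -36.9 km north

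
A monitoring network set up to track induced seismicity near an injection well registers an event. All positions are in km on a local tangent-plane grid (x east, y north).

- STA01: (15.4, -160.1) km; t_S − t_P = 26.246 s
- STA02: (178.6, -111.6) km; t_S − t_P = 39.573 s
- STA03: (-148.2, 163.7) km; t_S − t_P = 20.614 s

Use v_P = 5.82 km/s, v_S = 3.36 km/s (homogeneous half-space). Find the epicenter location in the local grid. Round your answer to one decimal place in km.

Distance from S−P lag: d = Δt · v_P v_S / (v_P − v_S) = Δt · (5.82·3.36)/(5.82−3.36) ≈ 7.9493·Δt.
So d_STA01 = 208.64, d_STA02 = 314.58, d_STA03 = 163.87 km.
Circle about each station: (x − 15.4)² + (y + 160.1)² = 208.64²; (x − 178.6)² + (y + 111.6)² = 314.58²; (x + 148.2)² + (y − 163.7)² = 163.87².
Subtracting pairs of circle equations eliminates x²+y² and gives linear equations (the radical axes):
326.4 x + 97.0 y = -36946.58
-327.2 x + 647.6 y = 39569.03
Solving the 2×2 system: x ≈ -114.2, y ≈ 3.4 km.
Check against STA01 (with the unrounded x, y): √((x − 15.4)²+(y + 160.1)²) = 208.64 ≈ 208.64 km. ✓

-114.2 km east, 3.4 km north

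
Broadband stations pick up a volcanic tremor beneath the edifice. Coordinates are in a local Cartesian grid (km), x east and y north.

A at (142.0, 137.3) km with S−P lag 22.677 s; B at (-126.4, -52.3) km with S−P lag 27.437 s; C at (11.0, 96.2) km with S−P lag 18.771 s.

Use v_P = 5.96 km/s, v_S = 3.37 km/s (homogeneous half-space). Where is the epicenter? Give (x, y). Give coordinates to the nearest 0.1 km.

85.1 km east, -29.1 km north

Distance from S−P lag: d = Δt · v_P v_S / (v_P − v_S) = Δt · (5.96·3.37)/(5.96−3.37) ≈ 7.7549·Δt.
So d_A = 175.86, d_B = 212.77, d_C = 145.57 km.
Circle about each station: (x − 142.0)² + (y − 137.3)² = 175.86²; (x + 126.4)² + (y + 52.3)² = 212.77²; (x − 11.0)² + (y − 96.2)² = 145.57².
Subtracting the A equation from the B and C equations removes the quadratic terms:
-536.8 x − 379.2 y = -34647.37
-262.0 x − 82.2 y = -19903.74
Solving the 2×2 system: x ≈ 85.1, y ≈ -29.1 km.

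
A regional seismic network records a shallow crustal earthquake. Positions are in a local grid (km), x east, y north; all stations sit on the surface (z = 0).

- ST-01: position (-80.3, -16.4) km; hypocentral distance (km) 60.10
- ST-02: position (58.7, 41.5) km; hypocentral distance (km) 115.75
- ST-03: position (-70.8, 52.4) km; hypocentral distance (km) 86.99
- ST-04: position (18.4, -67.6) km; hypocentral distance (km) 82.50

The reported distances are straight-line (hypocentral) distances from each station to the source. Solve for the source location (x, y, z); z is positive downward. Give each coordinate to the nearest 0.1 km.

x ≈ -33.9 km, y ≈ -16.5 km, depth ≈ 38.2 km

Each station gives a sphere (x−x_i)² + (y−y_i)² + z² = d_i² (stations at z=0).
Subtracting the ST-01 sphere from ST-02 and ST-03: z² cancels, leaving linear equations in x and y:
278.0 x + 115.8 y = -11335.16
19.0 x + 137.6 y = -2913.90
Solving: x ≈ -33.903, y ≈ -16.495 km (keep extra digits for the depth step; rounded: -33.9, -16.5).
Then from the ST-01 sphere: z² = 60.10² − (x + 80.3)² − (y + 16.4)² with x = -33.903, y = -16.495, so z ≈ 38.201 ≈ 38.2 km.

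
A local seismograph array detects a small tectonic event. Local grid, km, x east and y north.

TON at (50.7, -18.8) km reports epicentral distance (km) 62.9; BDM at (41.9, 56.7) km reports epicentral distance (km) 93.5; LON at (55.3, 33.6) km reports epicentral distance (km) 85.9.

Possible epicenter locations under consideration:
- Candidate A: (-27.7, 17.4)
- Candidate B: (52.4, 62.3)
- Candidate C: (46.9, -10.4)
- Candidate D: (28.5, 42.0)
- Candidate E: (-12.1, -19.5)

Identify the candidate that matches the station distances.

Candidate E

For each candidate, compare |candidate − station| to the reported distance:
Candidate A: residuals TON 23.5, BDM 13.6, LON 1.3 → max 23.5 km
Candidate B: residuals TON 18.2, BDM 81.6, LON 57.1 → max 81.6 km
Candidate C: residuals TON 53.7, BDM 26.2, LON 41.1 → max 53.7 km
Candidate D: residuals TON 1.8, BDM 73.6, LON 57.8 → max 73.6 km
Candidate E: residuals TON 0.1, BDM 0.1, LON 0.1 → max 0.1 km
Only Candidate E has all residuals ≈ 0.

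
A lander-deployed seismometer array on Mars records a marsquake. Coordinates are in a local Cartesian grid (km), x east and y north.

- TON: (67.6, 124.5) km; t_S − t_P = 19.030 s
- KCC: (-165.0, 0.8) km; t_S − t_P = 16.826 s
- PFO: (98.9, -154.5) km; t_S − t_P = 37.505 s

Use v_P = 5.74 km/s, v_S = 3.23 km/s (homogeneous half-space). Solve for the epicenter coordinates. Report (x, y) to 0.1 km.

Distance from S−P lag: d = Δt · v_P v_S / (v_P − v_S) = Δt · (5.74·3.23)/(5.74−3.23) ≈ 7.3865·Δt.
So d_TON = 140.57, d_KCC = 124.29, d_PFO = 277.03 km.
Circle about each station: (x − 67.6)² + (y − 124.5)² = 140.57²; (x + 165.0)² + (y − 0.8)² = 124.29²; (x − 98.9)² + (y + 154.5)² = 277.03².
Subtracting the TON equation from the KCC and PFO equations removes the quadratic terms:
-465.2 x − 247.4 y = 11467.55
62.6 x − 558.0 y = -43404.25
Solving the 2×2 system: x ≈ -62.3, y ≈ 70.8 km.
Check against TON (with the unrounded x, y): √((x − 67.6)²+(y − 124.5)²) = 140.56 ≈ 140.57 km. ✓

x ≈ -62.3 km, y ≈ 70.8 km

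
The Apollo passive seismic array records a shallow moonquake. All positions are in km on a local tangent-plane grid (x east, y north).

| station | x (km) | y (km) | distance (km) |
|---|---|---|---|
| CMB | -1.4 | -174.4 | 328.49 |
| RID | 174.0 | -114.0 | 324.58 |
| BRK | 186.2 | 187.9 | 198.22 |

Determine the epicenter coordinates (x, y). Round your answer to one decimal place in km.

(-9.1, 154.0)

Circle about each station: (x + 1.4)² + (y + 174.4)² = 328.49²; (x − 174.0)² + (y + 114.0)² = 324.58²; (x − 186.2)² + (y − 187.9)² = 198.22².
Subtracting pairs of circle equations eliminates x²+y² and gives linear equations (the radical axes):
350.8 x + 120.8 y = 15408.18
375.2 x + 724.6 y = 108174.04
Solving the 2×2 system: x ≈ -9.1, y ≈ 154.0 km.
Check against CMB (with the unrounded x, y): √((x + 1.4)²+(y + 174.4)²) = 328.50 ≈ 328.49 km. ✓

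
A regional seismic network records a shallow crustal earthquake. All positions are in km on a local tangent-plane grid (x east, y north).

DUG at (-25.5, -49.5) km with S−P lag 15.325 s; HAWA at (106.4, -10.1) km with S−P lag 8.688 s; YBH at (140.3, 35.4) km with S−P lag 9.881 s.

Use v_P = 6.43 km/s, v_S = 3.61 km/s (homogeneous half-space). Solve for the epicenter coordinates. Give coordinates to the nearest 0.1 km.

Distance from S−P lag: d = Δt · v_P v_S / (v_P − v_S) = Δt · (6.43·3.61)/(6.43−3.61) ≈ 8.2313·Δt.
So d_DUG = 126.14, d_HAWA = 71.51, d_YBH = 81.33 km.
Circle about each station: (x + 25.5)² + (y + 49.5)² = 126.14²; (x − 106.4)² + (y + 10.1)² = 71.51²; (x − 140.3)² + (y − 35.4)² = 81.33².
Subtracting the DUG equation from the HAWA and YBH equations removes the quadratic terms:
263.8 x + 78.8 y = 19120.09
331.6 x + 169.8 y = 27133.48
Solving the 2×2 system: x ≈ 59.4, y ≈ 43.8 km.

(59.4, 43.8)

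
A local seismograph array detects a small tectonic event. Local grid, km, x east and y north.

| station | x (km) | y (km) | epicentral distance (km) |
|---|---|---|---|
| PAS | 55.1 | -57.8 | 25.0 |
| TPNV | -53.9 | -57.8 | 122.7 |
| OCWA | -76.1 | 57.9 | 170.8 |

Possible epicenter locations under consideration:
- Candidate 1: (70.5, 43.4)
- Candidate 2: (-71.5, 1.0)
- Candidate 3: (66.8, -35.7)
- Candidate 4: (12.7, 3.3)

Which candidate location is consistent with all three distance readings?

Candidate 3

For each candidate, compare |candidate − station| to the reported distance:
Candidate 1: residuals PAS 77.4, TPNV 37.7, OCWA 23.5 → max 77.4 km
Candidate 2: residuals PAS 114.6, TPNV 61.3, OCWA 113.7 → max 114.6 km
Candidate 3: residuals PAS 0.0, TPNV 0.0, OCWA 0.0 → max 0.0 km
Candidate 4: residuals PAS 49.4, TPNV 32.3, OCWA 66.6 → max 66.6 km
Only Candidate 3 has all residuals ≈ 0.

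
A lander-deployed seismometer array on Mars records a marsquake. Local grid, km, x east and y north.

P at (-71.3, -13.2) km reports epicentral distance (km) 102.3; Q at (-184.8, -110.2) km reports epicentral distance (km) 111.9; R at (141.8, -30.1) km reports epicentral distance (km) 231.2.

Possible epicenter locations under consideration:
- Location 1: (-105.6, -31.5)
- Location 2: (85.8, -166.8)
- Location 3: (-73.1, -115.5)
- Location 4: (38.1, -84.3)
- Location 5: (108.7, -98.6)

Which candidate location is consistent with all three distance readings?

For each candidate, compare |candidate − station| to the reported distance:
Location 1: residuals P 63.4, Q 0.2, R 16.2 → max 63.4 km
Location 2: residuals P 117.4, Q 164.6, R 83.5 → max 164.6 km
Location 3: residuals P 0.0, Q 0.1, R 0.0 → max 0.1 km
Location 4: residuals P 28.2, Q 112.5, R 114.2 → max 114.2 km
Location 5: residuals P 96.9, Q 181.8, R 155.1 → max 181.8 km
Only Location 3 has all residuals ≈ 0.

Location 3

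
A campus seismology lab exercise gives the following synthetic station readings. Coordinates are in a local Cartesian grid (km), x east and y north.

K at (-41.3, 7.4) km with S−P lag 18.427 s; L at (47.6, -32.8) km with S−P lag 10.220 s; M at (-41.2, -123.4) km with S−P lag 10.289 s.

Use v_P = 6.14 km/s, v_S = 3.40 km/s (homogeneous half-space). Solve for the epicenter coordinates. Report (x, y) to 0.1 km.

Distance from S−P lag: d = Δt · v_P v_S / (v_P − v_S) = Δt · (6.14·3.40)/(6.14−3.40) ≈ 7.6190·Δt.
So d_K = 140.39, d_L = 77.87, d_M = 78.39 km.
Circle about each station: (x + 41.3)² + (y − 7.4)² = 140.39²; (x − 47.6)² + (y + 32.8)² = 77.87²; (x + 41.2)² + (y + 123.4)² = 78.39².
Subtracting the K equation from the L and M equations removes the quadratic terms:
177.8 x − 80.4 y = 15226.77
0.2 x − 261.6 y = 28728.91
Solving the 2×2 system: x ≈ 36.0, y ≈ -109.8 km.

x ≈ 36.0 km, y ≈ -109.8 km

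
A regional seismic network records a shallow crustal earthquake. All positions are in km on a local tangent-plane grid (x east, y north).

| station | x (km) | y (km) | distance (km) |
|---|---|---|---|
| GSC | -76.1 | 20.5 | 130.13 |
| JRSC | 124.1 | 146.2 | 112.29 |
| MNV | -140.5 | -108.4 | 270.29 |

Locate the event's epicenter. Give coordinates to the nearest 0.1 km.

Circle about each station: (x + 76.1)² + (y − 20.5)² = 130.13²; (x − 124.1)² + (y − 146.2)² = 112.29²; (x + 140.5)² + (y + 108.4)² = 270.29².
Subtracting the GSC equation from the JRSC and MNV equations removes the quadratic terms:
400.4 x + 251.4 y = 34888.56
-128.8 x − 257.8 y = -30843.52
Solving the 2×2 system: x ≈ 17.5, y ≈ 110.9 km.
Check against GSC (with the unrounded x, y): √((x + 76.1)²+(y − 20.5)²) = 130.13 ≈ 130.13 km. ✓

(17.5, 110.9)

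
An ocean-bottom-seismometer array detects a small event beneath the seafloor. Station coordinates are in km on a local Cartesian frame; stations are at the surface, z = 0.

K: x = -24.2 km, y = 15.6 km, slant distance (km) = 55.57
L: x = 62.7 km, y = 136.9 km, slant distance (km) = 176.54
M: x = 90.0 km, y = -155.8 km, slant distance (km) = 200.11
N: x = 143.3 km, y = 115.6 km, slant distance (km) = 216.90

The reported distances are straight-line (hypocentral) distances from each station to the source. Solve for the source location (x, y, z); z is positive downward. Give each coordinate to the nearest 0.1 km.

Each station gives a sphere (x−x_i)² + (y−y_i)² + z² = d_i² (stations at z=0).
Subtracting the K sphere from L and M: z² cancels, leaving linear equations in x and y:
173.8 x + 242.6 y = -6234.45
228.4 x − 342.8 y = -5411.35
Solving: x ≈ -30.003, y ≈ -4.204 km (keep extra digits for the depth step; rounded: -30.0, -4.2).
Then from the K sphere: z² = 55.57² − (x + 24.2)² − (y − 15.6)² with x = -30.003, y = -4.204, so z ≈ 51.596 ≈ 51.6 km.
Check against N (with the unrounded solution): distance 216.91 ≈ 216.90 km. ✓

(-30.0, -4.2, 51.6)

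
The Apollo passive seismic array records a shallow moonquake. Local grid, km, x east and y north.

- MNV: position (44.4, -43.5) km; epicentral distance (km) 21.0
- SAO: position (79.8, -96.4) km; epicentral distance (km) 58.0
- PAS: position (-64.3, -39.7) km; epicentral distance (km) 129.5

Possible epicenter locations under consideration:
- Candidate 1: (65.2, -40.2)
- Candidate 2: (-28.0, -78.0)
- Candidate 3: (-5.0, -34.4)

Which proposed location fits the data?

For each candidate, compare |candidate − station| to the reported distance:
Candidate 1: residuals MNV 0.1, SAO 0.1, PAS 0.0 → max 0.1 km
Candidate 2: residuals MNV 59.2, SAO 51.4, PAS 76.7 → max 76.7 km
Candidate 3: residuals MNV 29.2, SAO 47.0, PAS 70.0 → max 70.0 km
Only Candidate 1 has all residuals ≈ 0.

Candidate 1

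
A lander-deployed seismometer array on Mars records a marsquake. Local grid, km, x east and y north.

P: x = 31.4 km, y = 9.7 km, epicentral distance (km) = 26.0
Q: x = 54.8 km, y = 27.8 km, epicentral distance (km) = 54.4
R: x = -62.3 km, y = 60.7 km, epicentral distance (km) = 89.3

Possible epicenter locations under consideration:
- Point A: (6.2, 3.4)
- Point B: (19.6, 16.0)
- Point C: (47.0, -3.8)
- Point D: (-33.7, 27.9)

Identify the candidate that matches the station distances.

For each candidate, compare |candidate − station| to the reported distance:
Point A: residuals P 0.0, Q 0.0, R 0.0 → max 0.0 km
Point B: residuals P 12.6, Q 17.3, R 4.0 → max 17.3 km
Point C: residuals P 5.4, Q 21.9, R 37.6 → max 37.6 km
Point D: residuals P 41.6, Q 34.1, R 45.8 → max 45.8 km
Only Point A has all residuals ≈ 0.

Point A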